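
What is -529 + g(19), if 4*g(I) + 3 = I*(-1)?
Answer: -1069/2 ≈ -534.50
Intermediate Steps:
g(I) = -¾ - I/4 (g(I) = -¾ + (I*(-1))/4 = -¾ + (-I)/4 = -¾ - I/4)
-529 + g(19) = -529 + (-¾ - ¼*19) = -529 + (-¾ - 19/4) = -529 - 11/2 = -1069/2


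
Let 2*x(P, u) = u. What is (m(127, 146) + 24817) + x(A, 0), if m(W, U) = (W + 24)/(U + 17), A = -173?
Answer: 4045322/163 ≈ 24818.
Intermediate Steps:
x(P, u) = u/2
m(W, U) = (24 + W)/(17 + U)
(m(127, 146) + 24817) + x(A, 0) = ((24 + 127)/(17 + 146) + 24817) + (½)*0 = (151/163 + 24817) + 0 = 4045322/163 + 0 = 4045322/163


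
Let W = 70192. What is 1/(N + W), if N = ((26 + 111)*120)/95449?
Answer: 95449/6699772648 ≈ 1.4247e-5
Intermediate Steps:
N = 16440/95449 (N = (137*120)*(1/95449) = 16440*(1/95449) = 16440/95449 ≈ 0.17224)
1/(N + W) = 1/(16440/95449 + 70192) = 1/(6699772648/95449) = 95449/6699772648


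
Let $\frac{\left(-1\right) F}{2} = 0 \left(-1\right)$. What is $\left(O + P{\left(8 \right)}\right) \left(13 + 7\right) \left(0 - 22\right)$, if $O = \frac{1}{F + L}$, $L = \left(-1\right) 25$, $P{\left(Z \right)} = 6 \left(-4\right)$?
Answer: $\frac{52888}{5} \approx 10578.0$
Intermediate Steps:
$P{\left(Z \right)} = -24$
$L = -25$
$F = 0$ ($F = - 2 \cdot 0 \left(-1\right) = \left(-2\right) 0 = 0$)
$O = - \frac{1}{25}$ ($O = \frac{1}{0 - 25} = \frac{1}{-25} = - \frac{1}{25} \approx -0.04$)
$\left(O + P{\left(8 \right)}\right) \left(13 + 7\right) \left(0 - 22\right) = \left(- \frac{1}{25} - 24\right) \left(13 + 7\right) \left(0 - 22\right) = - \frac{601 \cdot 20 \left(-22\right)}{25} = \left(- \frac{601}{25}\right) \left(-440\right) = \frac{52888}{5}$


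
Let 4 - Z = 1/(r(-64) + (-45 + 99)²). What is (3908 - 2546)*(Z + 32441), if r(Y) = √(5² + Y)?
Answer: 125250843118986/2834365 + 454*I*√39/2834365 ≈ 4.419e+7 + 0.0010003*I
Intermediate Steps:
r(Y) = √(25 + Y)
Z = 4 - 1/(2916 + I*√39) (Z = 4 - 1/(√(25 - 64) + (-45 + 99)²) = 4 - 1/(√(-39) + 54²) = 4 - 1/(I*√39 + 2916) = 4 - 1/(2916 + I*√39) ≈ 3.9997 + 7.3444e-7*I)
(3908 - 2546)*(Z + 32441) = (3908 - 2546)*((11336488/2834365 + I*√39/8503095) + 32441) = 1362*(91960971453/2834365 + I*√39/8503095) = 125250843118986/2834365 + 454*I*√39/2834365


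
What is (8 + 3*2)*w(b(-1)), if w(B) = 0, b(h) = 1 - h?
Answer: 0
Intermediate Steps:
(8 + 3*2)*w(b(-1)) = (8 + 3*2)*0 = (8 + 6)*0 = 14*0 = 0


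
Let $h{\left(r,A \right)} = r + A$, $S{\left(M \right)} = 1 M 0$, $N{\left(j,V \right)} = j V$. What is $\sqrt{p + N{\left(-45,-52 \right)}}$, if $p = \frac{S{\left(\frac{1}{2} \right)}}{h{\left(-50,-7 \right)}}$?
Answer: $6 \sqrt{65} \approx 48.374$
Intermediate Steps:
$N{\left(j,V \right)} = V j$
$S{\left(M \right)} = 0$ ($S{\left(M \right)} = M 0 = 0$)
$h{\left(r,A \right)} = A + r$
$p = 0$ ($p = \frac{0}{-7 - 50} = \frac{0}{-57} = 0 \left(- \frac{1}{57}\right) = 0$)
$\sqrt{p + N{\left(-45,-52 \right)}} = \sqrt{0 - -2340} = \sqrt{0 + 2340} = \sqrt{2340} = 6 \sqrt{65}$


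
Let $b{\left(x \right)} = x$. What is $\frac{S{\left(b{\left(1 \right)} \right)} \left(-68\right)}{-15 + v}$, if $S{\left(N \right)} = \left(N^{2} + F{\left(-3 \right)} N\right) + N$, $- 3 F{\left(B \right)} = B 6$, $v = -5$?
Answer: $\frac{136}{5} \approx 27.2$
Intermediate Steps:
$F{\left(B \right)} = - 2 B$ ($F{\left(B \right)} = - \frac{B 6}{3} = - \frac{6 B}{3} = - 2 B$)
$S{\left(N \right)} = N^{2} + 7 N$ ($S{\left(N \right)} = \left(N^{2} + \left(-2\right) \left(-3\right) N\right) + N = \left(N^{2} + 6 N\right) + N = N^{2} + 7 N$)
$\frac{S{\left(b{\left(1 \right)} \right)} \left(-68\right)}{-15 + v} = \frac{1 \left(7 + 1\right) \left(-68\right)}{-15 - 5} = \frac{1 \cdot 8 \left(-68\right)}{-20} = 8 \left(-68\right) \left(- \frac{1}{20}\right) = \left(-544\right) \left(- \frac{1}{20}\right) = \frac{136}{5}$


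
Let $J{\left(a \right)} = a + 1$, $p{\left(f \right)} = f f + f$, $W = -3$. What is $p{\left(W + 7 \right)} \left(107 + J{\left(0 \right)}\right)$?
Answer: $2160$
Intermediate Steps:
$p{\left(f \right)} = f + f^{2}$ ($p{\left(f \right)} = f^{2} + f = f + f^{2}$)
$J{\left(a \right)} = 1 + a$
$p{\left(W + 7 \right)} \left(107 + J{\left(0 \right)}\right) = \left(-3 + 7\right) \left(1 + \left(-3 + 7\right)\right) \left(107 + \left(1 + 0\right)\right) = 4 \left(1 + 4\right) \left(107 + 1\right) = 4 \cdot 5 \cdot 108 = 20 \cdot 108 = 2160$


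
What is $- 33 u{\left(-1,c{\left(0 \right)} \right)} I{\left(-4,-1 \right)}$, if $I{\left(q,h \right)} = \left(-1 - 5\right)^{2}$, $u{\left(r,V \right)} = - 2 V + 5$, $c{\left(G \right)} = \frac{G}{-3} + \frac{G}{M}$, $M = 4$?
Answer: $-5940$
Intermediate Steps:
$c{\left(G \right)} = - \frac{G}{12}$ ($c{\left(G \right)} = \frac{G}{-3} + \frac{G}{4} = G \left(- \frac{1}{3}\right) + G \frac{1}{4} = - \frac{G}{3} + \frac{G}{4} = - \frac{G}{12}$)
$u{\left(r,V \right)} = 5 - 2 V$
$I{\left(q,h \right)} = 36$ ($I{\left(q,h \right)} = \left(-6\right)^{2} = 36$)
$- 33 u{\left(-1,c{\left(0 \right)} \right)} I{\left(-4,-1 \right)} = - 33 \left(5 - 2 \left(\left(- \frac{1}{12}\right) 0\right)\right) 36 = - 33 \left(5 - 0\right) 36 = - 33 \left(5 + 0\right) 36 = \left(-33\right) 5 \cdot 36 = \left(-165\right) 36 = -5940$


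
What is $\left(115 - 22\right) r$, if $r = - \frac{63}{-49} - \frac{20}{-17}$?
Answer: $\frac{27249}{119} \approx 228.98$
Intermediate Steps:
$r = \frac{293}{119}$ ($r = \left(-63\right) \left(- \frac{1}{49}\right) - - \frac{20}{17} = \frac{9}{7} + \frac{20}{17} = \frac{293}{119} \approx 2.4622$)
$\left(115 - 22\right) r = \left(115 - 22\right) \frac{293}{119} = 93 \cdot \frac{293}{119} = \frac{27249}{119}$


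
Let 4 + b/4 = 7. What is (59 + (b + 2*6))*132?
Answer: 10956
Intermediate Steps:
b = 12 (b = -16 + 4*7 = -16 + 28 = 12)
(59 + (b + 2*6))*132 = (59 + (12 + 2*6))*132 = (59 + (12 + 12))*132 = (59 + 24)*132 = 83*132 = 10956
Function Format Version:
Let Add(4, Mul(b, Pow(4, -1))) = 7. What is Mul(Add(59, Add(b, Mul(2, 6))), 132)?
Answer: 10956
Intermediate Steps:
b = 12 (b = Add(-16, Mul(4, 7)) = Add(-16, 28) = 12)
Mul(Add(59, Add(b, Mul(2, 6))), 132) = Mul(Add(59, Add(12, Mul(2, 6))), 132) = Mul(Add(59, Add(12, 12)), 132) = Mul(Add(59, 24), 132) = Mul(83, 132) = 10956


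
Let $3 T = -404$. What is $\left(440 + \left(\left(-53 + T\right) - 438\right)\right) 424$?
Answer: $- \frac{236168}{3} \approx -78723.0$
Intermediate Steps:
$T = - \frac{404}{3}$ ($T = \frac{1}{3} \left(-404\right) = - \frac{404}{3} \approx -134.67$)
$\left(440 + \left(\left(-53 + T\right) - 438\right)\right) 424 = \left(440 - \frac{1877}{3}\right) 424 = \left(- \frac{557}{3}\right) 424 = - \frac{236168}{3}$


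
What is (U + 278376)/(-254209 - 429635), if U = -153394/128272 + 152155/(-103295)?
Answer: -17563841040985/43146831859936 ≈ -0.40707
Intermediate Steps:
U = -3536205939/1324985624 (U = -153394*1/128272 + 152155*(-1/103295) = -76697/64136 - 30431/20659 = -3536205939/1324985624 ≈ -2.6689)
(U + 278376)/(-254209 - 429635) = (-3536205939/1324985624 + 278376)/(-254209 - 429635) = (368840661860685/1324985624)/(-683844) = (368840661860685/1324985624)*(-1/683844) = -17563841040985/43146831859936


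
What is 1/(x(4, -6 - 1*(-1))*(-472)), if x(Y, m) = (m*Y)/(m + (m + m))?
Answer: -3/1888 ≈ -0.0015890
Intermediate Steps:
x(Y, m) = Y/3 (x(Y, m) = (Y*m)/(m + 2*m) = (Y*m)/((3*m)) = (Y*m)*(1/(3*m)) = Y/3)
1/(x(4, -6 - 1*(-1))*(-472)) = 1/(((⅓)*4)*(-472)) = 1/((4/3)*(-472)) = 1/(-1888/3) = -3/1888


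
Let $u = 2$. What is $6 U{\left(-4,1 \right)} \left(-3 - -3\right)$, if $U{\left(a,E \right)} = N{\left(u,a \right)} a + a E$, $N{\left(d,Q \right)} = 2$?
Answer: $0$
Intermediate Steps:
$U{\left(a,E \right)} = 2 a + E a$ ($U{\left(a,E \right)} = 2 a + a E = 2 a + E a$)
$6 U{\left(-4,1 \right)} \left(-3 - -3\right) = 6 - 4 \left(2 + 1\right) \left(-3 - -3\right) = 6 \left(-4\right) 3 \left(-3 + 3\right) = 6 \left(\left(-12\right) 0\right) = 6 \cdot 0 = 0$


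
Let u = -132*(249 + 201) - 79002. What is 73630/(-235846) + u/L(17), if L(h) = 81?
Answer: -604583743/353769 ≈ -1709.0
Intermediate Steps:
u = -138402 (u = -132*450 - 79002 = -59400 - 79002 = -138402)
73630/(-235846) + u/L(17) = 73630/(-235846) - 138402/81 = 73630*(-1/235846) - 138402*1/81 = -36815/117923 - 5126/3 = -604583743/353769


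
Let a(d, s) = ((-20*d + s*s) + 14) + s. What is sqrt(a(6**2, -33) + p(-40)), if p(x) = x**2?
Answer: 5*sqrt(78) ≈ 44.159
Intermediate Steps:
a(d, s) = 14 + s + s**2 - 20*d (a(d, s) = ((-20*d + s**2) + 14) + s = ((s**2 - 20*d) + 14) + s = (14 + s**2 - 20*d) + s = 14 + s + s**2 - 20*d)
sqrt(a(6**2, -33) + p(-40)) = sqrt((14 - 33 + (-33)**2 - 20*6**2) + (-40)**2) = sqrt((14 - 33 + 1089 - 20*36) + 1600) = sqrt((14 - 33 + 1089 - 720) + 1600) = sqrt(350 + 1600) = sqrt(1950) = 5*sqrt(78)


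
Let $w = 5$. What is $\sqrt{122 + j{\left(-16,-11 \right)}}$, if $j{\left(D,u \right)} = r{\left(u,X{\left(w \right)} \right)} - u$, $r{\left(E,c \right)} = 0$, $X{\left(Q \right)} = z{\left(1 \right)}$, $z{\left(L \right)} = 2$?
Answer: $\sqrt{133} \approx 11.533$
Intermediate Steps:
$X{\left(Q \right)} = 2$
$j{\left(D,u \right)} = - u$ ($j{\left(D,u \right)} = 0 - u = - u$)
$\sqrt{122 + j{\left(-16,-11 \right)}} = \sqrt{122 - -11} = \sqrt{122 + 11} = \sqrt{133}$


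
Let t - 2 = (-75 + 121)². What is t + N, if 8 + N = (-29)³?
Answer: -22279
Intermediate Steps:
t = 2118 (t = 2 + (-75 + 121)² = 2 + 46² = 2 + 2116 = 2118)
N = -24397 (N = -8 + (-29)³ = -8 - 24389 = -24397)
t + N = 2118 - 24397 = -22279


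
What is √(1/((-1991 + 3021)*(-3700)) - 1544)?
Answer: I*√224246252278110/381100 ≈ 39.294*I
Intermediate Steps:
√(1/((-1991 + 3021)*(-3700)) - 1544) = √(-1/3700/1030 - 1544) = √((1/1030)*(-1/3700) - 1544) = √(-1/3811000 - 1544) = √(-5884184001/3811000) = I*√224246252278110/381100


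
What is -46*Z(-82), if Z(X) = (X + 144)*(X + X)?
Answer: 467728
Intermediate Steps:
Z(X) = 2*X*(144 + X) (Z(X) = (144 + X)*(2*X) = 2*X*(144 + X))
-46*Z(-82) = -92*(-82)*(144 - 82) = -92*(-82)*62 = -46*(-10168) = 467728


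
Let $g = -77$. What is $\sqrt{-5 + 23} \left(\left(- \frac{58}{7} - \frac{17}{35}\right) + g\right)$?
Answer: $- \frac{9006 \sqrt{2}}{35} \approx -363.9$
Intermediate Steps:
$\sqrt{-5 + 23} \left(\left(- \frac{58}{7} - \frac{17}{35}\right) + g\right) = \sqrt{-5 + 23} \left(\left(- \frac{58}{7} - \frac{17}{35}\right) - 77\right) = \sqrt{18} \left(\left(\left(-58\right) \frac{1}{7} - \frac{17}{35}\right) - 77\right) = 3 \sqrt{2} \left(\left(- \frac{58}{7} - \frac{17}{35}\right) - 77\right) = 3 \sqrt{2} \left(- \frac{307}{35} - 77\right) = 3 \sqrt{2} \left(- \frac{3002}{35}\right) = - \frac{9006 \sqrt{2}}{35}$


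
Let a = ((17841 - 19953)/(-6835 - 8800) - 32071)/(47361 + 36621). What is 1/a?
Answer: -1313058570/501427973 ≈ -2.6186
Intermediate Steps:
a = -501427973/1313058570 (a = (-2112/(-15635) - 32071)/83982 = (-2112*(-1/15635) - 32071)*(1/83982) = (2112/15635 - 32071)*(1/83982) = -501427973/15635*1/83982 = -501427973/1313058570 ≈ -0.38188)
1/a = 1/(-501427973/1313058570) = -1313058570/501427973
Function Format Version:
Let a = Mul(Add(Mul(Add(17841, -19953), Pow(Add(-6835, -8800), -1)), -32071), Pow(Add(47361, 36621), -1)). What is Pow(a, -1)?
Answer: Rational(-1313058570, 501427973) ≈ -2.6186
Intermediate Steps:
a = Rational(-501427973, 1313058570) (a = Mul(Add(Mul(-2112, Pow(-15635, -1)), -32071), Pow(83982, -1)) = Mul(Add(Mul(-2112, Rational(-1, 15635)), -32071), Rational(1, 83982)) = Mul(Add(Rational(2112, 15635), -32071), Rational(1, 83982)) = Mul(Rational(-501427973, 15635), Rational(1, 83982)) = Rational(-501427973, 1313058570) ≈ -0.38188)
Pow(a, -1) = Pow(Rational(-501427973, 1313058570), -1) = Rational(-1313058570, 501427973)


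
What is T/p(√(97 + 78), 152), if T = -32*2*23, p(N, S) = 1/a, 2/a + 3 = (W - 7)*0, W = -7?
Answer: 2944/3 ≈ 981.33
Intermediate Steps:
a = -⅔ (a = 2/(-3 + (-7 - 7)*0) = 2/(-3 - 14*0) = 2/(-3 + 0) = 2/(-3) = 2*(-⅓) = -⅔ ≈ -0.66667)
p(N, S) = -3/2 (p(N, S) = 1/(-⅔) = -3/2)
T = -1472 (T = -64*23 = -1472)
T/p(√(97 + 78), 152) = -1472/(-3/2) = -1472*(-⅔) = 2944/3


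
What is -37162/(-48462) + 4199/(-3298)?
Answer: -2380343/4700814 ≈ -0.50637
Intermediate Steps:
-37162/(-48462) + 4199/(-3298) = -37162*(-1/48462) + 4199*(-1/3298) = 18581/24231 - 247/194 = -2380343/4700814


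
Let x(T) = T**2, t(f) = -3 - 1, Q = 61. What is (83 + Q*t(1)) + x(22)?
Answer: 323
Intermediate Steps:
t(f) = -4
(83 + Q*t(1)) + x(22) = (83 + 61*(-4)) + 22**2 = (83 - 244) + 484 = -161 + 484 = 323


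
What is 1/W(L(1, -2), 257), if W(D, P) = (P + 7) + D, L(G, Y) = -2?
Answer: 1/262 ≈ 0.0038168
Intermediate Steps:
W(D, P) = 7 + D + P (W(D, P) = (7 + P) + D = 7 + D + P)
1/W(L(1, -2), 257) = 1/(7 - 2 + 257) = 1/262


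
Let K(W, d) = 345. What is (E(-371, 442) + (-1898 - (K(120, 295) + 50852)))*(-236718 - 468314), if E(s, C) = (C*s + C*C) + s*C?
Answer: 130920917240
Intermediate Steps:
E(s, C) = C**2 + 2*C*s (E(s, C) = (C*s + C**2) + C*s = (C**2 + C*s) + C*s = C**2 + 2*C*s)
(E(-371, 442) + (-1898 - (K(120, 295) + 50852)))*(-236718 - 468314) = (442*(442 + 2*(-371)) + (-1898 - (345 + 50852)))*(-236718 - 468314) = (442*(442 - 742) + (-1898 - 1*51197))*(-705032) = (442*(-300) + (-1898 - 51197))*(-705032) = (-132600 - 53095)*(-705032) = -185695*(-705032) = 130920917240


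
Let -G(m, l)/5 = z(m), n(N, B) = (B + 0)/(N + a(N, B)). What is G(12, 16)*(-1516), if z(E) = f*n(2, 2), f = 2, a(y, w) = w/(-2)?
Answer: 30320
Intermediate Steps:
a(y, w) = -w/2 (a(y, w) = w*(-1/2) = -w/2)
n(N, B) = B/(N - B/2) (n(N, B) = (B + 0)/(N - B/2) = B/(N - B/2))
z(E) = 4 (z(E) = 2*(-2*2/(2 - 2*2)) = 2*(-2*2/(2 - 4)) = 2*(-2*2/(-2)) = 2*(-2*2*(-1/2)) = 2*2 = 4)
G(m, l) = -20 (G(m, l) = -5*4 = -20)
G(12, 16)*(-1516) = -20*(-1516) = 30320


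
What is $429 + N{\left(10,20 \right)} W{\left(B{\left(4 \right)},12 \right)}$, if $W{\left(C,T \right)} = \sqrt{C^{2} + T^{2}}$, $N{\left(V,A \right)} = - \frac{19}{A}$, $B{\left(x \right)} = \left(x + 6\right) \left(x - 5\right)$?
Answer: $429 - \frac{19 \sqrt{61}}{10} \approx 414.16$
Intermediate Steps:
$B{\left(x \right)} = \left(-5 + x\right) \left(6 + x\right)$ ($B{\left(x \right)} = \left(6 + x\right) \left(-5 + x\right) = \left(-5 + x\right) \left(6 + x\right)$)
$429 + N{\left(10,20 \right)} W{\left(B{\left(4 \right)},12 \right)} = 429 + - \frac{19}{20} \sqrt{\left(-30 + 4 + 4^{2}\right)^{2} + 12^{2}} = 429 + \left(-19\right) \frac{1}{20} \sqrt{\left(-30 + 4 + 16\right)^{2} + 144} = 429 - \frac{19 \sqrt{\left(-10\right)^{2} + 144}}{20} = 429 - \frac{19 \sqrt{100 + 144}}{20} = 429 - \frac{19 \sqrt{244}}{20} = 429 - \frac{19 \cdot 2 \sqrt{61}}{20} = 429 - \frac{19 \sqrt{61}}{10}$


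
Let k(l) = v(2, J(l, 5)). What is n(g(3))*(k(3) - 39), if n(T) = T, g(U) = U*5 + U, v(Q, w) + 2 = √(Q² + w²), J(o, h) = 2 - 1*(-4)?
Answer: -738 + 36*√10 ≈ -624.16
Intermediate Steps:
J(o, h) = 6 (J(o, h) = 2 + 4 = 6)
v(Q, w) = -2 + √(Q² + w²)
k(l) = -2 + 2*√10 (k(l) = -2 + √(2² + 6²) = -2 + √(4 + 36) = -2 + √40 = -2 + 2*√10)
g(U) = 6*U (g(U) = 5*U + U = 6*U)
n(g(3))*(k(3) - 39) = (6*3)*((-2 + 2*√10) - 39) = 18*(-41 + 2*√10) = -738 + 36*√10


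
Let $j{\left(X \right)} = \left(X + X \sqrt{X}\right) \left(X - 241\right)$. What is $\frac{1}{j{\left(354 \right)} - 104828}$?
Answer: $\frac{32413}{281127115570} + \frac{20001 \sqrt{354}}{281127115570} \approx 1.4539 \cdot 10^{-6}$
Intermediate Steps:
$j{\left(X \right)} = \left(-241 + X\right) \left(X + X^{\frac{3}{2}}\right)$ ($j{\left(X \right)} = \left(X + X^{\frac{3}{2}}\right) \left(-241 + X\right) = \left(-241 + X\right) \left(X + X^{\frac{3}{2}}\right)$)
$\frac{1}{j{\left(354 \right)} - 104828} = \frac{1}{\left(354^{2} + 354^{\frac{5}{2}} - 85314 - 241 \cdot 354^{\frac{3}{2}}\right) - 104828} = \frac{1}{\left(125316 + 125316 \sqrt{354} - 85314 - 241 \cdot 354 \sqrt{354}\right) - 104828} = \frac{1}{\left(125316 + 125316 \sqrt{354} - 85314 - 85314 \sqrt{354}\right) - 104828} = \frac{1}{\left(40002 + 40002 \sqrt{354}\right) - 104828} = \frac{1}{-64826 + 40002 \sqrt{354}}$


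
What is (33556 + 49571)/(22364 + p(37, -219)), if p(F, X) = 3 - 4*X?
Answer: 7557/2113 ≈ 3.5764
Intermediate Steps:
(33556 + 49571)/(22364 + p(37, -219)) = (33556 + 49571)/(22364 + (3 - 4*(-219))) = 83127/(22364 + (3 + 876)) = 83127/(22364 + 879) = 83127/23243 = 83127*(1/23243) = 7557/2113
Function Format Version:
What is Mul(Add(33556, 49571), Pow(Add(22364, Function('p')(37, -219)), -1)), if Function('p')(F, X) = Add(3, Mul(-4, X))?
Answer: Rational(7557, 2113) ≈ 3.5764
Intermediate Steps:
Mul(Add(33556, 49571), Pow(Add(22364, Function('p')(37, -219)), -1)) = Mul(Add(33556, 49571), Pow(Add(22364, Add(3, Mul(-4, -219))), -1)) = Mul(83127, Pow(Add(22364, Add(3, 876)), -1)) = Mul(83127, Pow(Add(22364, 879), -1)) = Mul(83127, Pow(23243, -1)) = Mul(83127, Rational(1, 23243)) = Rational(7557, 2113)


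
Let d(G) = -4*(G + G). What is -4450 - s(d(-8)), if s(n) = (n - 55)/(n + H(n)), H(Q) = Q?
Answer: -569609/128 ≈ -4450.1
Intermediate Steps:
d(G) = -8*G
s(n) = (-55 + n)/(2*n) (s(n) = (n - 55)/(n + n) = (-55 + n)/((2*n)) = (-55 + n)*(1/(2*n)) = (-55 + n)/(2*n))
-4450 - s(d(-8)) = -4450 - (-55 - 8*(-8))/(2*((-8*(-8)))) = -4450 - (-55 + 64)/(2*64) = -4450 - 9/(2*64) = -4450 - 1*9/128 = -4450 - 9/128 = -569609/128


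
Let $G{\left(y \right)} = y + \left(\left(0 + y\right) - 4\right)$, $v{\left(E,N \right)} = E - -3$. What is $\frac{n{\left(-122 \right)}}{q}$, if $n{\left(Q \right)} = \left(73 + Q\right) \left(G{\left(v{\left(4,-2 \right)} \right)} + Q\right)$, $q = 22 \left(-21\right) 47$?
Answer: $- \frac{392}{1551} \approx -0.25274$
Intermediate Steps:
$v{\left(E,N \right)} = 3 + E$ ($v{\left(E,N \right)} = E + 3 = 3 + E$)
$G{\left(y \right)} = -4 + 2 y$ ($G{\left(y \right)} = y + \left(y - 4\right) = y + \left(-4 + y\right) = -4 + 2 y$)
$q = -21714$ ($q = \left(-462\right) 47 = -21714$)
$n{\left(Q \right)} = \left(10 + Q\right) \left(73 + Q\right)$ ($n{\left(Q \right)} = \left(73 + Q\right) \left(\left(-4 + 2 \left(3 + 4\right)\right) + Q\right) = \left(73 + Q\right) \left(\left(-4 + 2 \cdot 7\right) + Q\right) = \left(73 + Q\right) \left(\left(-4 + 14\right) + Q\right) = \left(73 + Q\right) \left(10 + Q\right) = \left(10 + Q\right) \left(73 + Q\right)$)
$\frac{n{\left(-122 \right)}}{q} = \frac{730 + \left(-122\right)^{2} + 83 \left(-122\right)}{-21714} = \left(730 + 14884 - 10126\right) \left(- \frac{1}{21714}\right) = 5488 \left(- \frac{1}{21714}\right) = - \frac{392}{1551}$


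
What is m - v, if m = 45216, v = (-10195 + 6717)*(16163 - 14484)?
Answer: 5884778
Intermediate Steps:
v = -5839562 (v = -3478*1679 = -5839562)
m - v = 45216 - 1*(-5839562) = 45216 + 5839562 = 5884778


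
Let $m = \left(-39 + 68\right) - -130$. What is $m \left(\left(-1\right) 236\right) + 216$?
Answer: $-37308$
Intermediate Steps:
$m = 159$ ($m = 29 + 130 = 159$)
$m \left(\left(-1\right) 236\right) + 216 = 159 \left(\left(-1\right) 236\right) + 216 = 159 \left(-236\right) + 216 = -37524 + 216 = -37308$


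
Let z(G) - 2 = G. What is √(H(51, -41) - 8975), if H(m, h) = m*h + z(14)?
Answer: 5*I*√442 ≈ 105.12*I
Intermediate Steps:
z(G) = 2 + G
H(m, h) = 16 + h*m (H(m, h) = m*h + (2 + 14) = h*m + 16 = 16 + h*m)
√(H(51, -41) - 8975) = √((16 - 41*51) - 8975) = √((16 - 2091) - 8975) = √(-2075 - 8975) = √(-11050) = 5*I*√442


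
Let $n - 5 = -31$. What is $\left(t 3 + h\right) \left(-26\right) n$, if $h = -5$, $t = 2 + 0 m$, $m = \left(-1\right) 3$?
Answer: $676$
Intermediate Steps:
$n = -26$ ($n = 5 - 31 = -26$)
$m = -3$
$t = 2$ ($t = 2 + 0 \left(-3\right) = 2 + 0 = 2$)
$\left(t 3 + h\right) \left(-26\right) n = \left(2 \cdot 3 - 5\right) \left(-26\right) \left(-26\right) = \left(6 - 5\right) \left(-26\right) \left(-26\right) = 1 \left(-26\right) \left(-26\right) = \left(-26\right) \left(-26\right) = 676$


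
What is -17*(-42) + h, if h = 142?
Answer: 856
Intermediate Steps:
-17*(-42) + h = -17*(-42) + 142 = 714 + 142 = 856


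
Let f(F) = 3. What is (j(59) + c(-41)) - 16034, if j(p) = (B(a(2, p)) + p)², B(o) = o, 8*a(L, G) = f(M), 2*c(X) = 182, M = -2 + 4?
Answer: -794727/64 ≈ -12418.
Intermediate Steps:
M = 2
c(X) = 91 (c(X) = (½)*182 = 91)
a(L, G) = 3/8 (a(L, G) = (⅛)*3 = 3/8)
j(p) = (3/8 + p)²
(j(59) + c(-41)) - 16034 = ((3 + 8*59)²/64 + 91) - 16034 = ((3 + 472)²/64 + 91) - 16034 = ((1/64)*475² + 91) - 16034 = ((1/64)*225625 + 91) - 16034 = (225625/64 + 91) - 16034 = 231449/64 - 16034 = -794727/64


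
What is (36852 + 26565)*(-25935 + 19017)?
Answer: -438718806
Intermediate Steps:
(36852 + 26565)*(-25935 + 19017) = 63417*(-6918) = -438718806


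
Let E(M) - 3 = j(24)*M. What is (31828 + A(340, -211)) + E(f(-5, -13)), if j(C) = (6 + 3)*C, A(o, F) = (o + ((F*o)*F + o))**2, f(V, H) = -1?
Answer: 229153594384015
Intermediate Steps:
A(o, F) = (2*o + o*F**2)**2 (A(o, F) = (o + (o*F**2 + o))**2 = (o + (o + o*F**2))**2 = (2*o + o*F**2)**2)
j(C) = 9*C
E(M) = 3 + 216*M (E(M) = 3 + (9*24)*M = 3 + 216*M)
(31828 + A(340, -211)) + E(f(-5, -13)) = (31828 + 340**2*(2 + (-211)**2)**2) + (3 + 216*(-1)) = (31828 + 115600*(2 + 44521)**2) + (3 - 216) = (31828 + 115600*44523**2) - 213 = (31828 + 115600*1982297529) - 213 = (31828 + 229153594352400) - 213 = 229153594384228 - 213 = 229153594384015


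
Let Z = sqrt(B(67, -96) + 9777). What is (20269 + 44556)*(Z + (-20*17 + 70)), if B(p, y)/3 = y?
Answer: -17502750 + 64825*sqrt(9489) ≈ -1.1188e+7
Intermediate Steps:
B(p, y) = 3*y
Z = sqrt(9489) (Z = sqrt(3*(-96) + 9777) = sqrt(-288 + 9777) = sqrt(9489) ≈ 97.411)
(20269 + 44556)*(Z + (-20*17 + 70)) = (20269 + 44556)*(sqrt(9489) + (-20*17 + 70)) = 64825*(sqrt(9489) + (-340 + 70)) = 64825*(sqrt(9489) - 270) = 64825*(-270 + sqrt(9489)) = -17502750 + 64825*sqrt(9489)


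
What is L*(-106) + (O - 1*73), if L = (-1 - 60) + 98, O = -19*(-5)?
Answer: -3900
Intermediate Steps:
O = 95
L = 37 (L = -61 + 98 = 37)
L*(-106) + (O - 1*73) = 37*(-106) + (95 - 1*73) = -3922 + (95 - 73) = -3922 + 22 = -3900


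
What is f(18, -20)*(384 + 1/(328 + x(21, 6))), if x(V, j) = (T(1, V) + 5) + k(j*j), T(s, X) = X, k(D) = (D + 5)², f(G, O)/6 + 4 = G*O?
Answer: -1706667144/2035 ≈ -8.3866e+5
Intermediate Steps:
f(G, O) = -24 + 6*G*O (f(G, O) = -24 + 6*(G*O) = -24 + 6*G*O)
k(D) = (5 + D)²
x(V, j) = 5 + V + (5 + j²)² (x(V, j) = (V + 5) + (5 + j*j)² = (5 + V) + (5 + j²)² = 5 + V + (5 + j²)²)
f(18, -20)*(384 + 1/(328 + x(21, 6))) = (-24 + 6*18*(-20))*(384 + 1/(328 + (5 + 21 + (5 + 6²)²))) = (-24 - 2160)*(384 + 1/(328 + (5 + 21 + (5 + 36)²))) = -2184*(384 + 1/(328 + (5 + 21 + 41²))) = -2184*(384 + 1/(328 + (5 + 21 + 1681))) = -2184*(384 + 1/(328 + 1707)) = -2184*(384 + 1/2035) = -2184*781441/2035 = -1706667144/2035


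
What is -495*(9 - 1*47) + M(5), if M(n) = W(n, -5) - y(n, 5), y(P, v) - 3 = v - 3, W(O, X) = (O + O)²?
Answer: 18905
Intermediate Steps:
W(O, X) = 4*O² (W(O, X) = (2*O)² = 4*O²)
y(P, v) = v (y(P, v) = 3 + (v - 3) = 3 + (-3 + v) = v)
M(n) = -5 + 4*n² (M(n) = 4*n² - 1*5 = 4*n² - 5 = -5 + 4*n²)
-495*(9 - 1*47) + M(5) = -495*(9 - 1*47) + (-5 + 4*5²) = -495*(9 - 47) + (-5 + 4*25) = -495*(-38) + (-5 + 100) = 18810 + 95 = 18905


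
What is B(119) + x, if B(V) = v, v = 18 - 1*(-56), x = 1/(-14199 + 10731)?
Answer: 256631/3468 ≈ 74.000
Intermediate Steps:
x = -1/3468 (x = 1/(-3468) = -1/3468 ≈ -0.00028835)
v = 74 (v = 18 + 56 = 74)
B(V) = 74
B(119) + x = 74 - 1/3468 = 256631/3468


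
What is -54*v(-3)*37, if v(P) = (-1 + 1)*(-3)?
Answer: 0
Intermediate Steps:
v(P) = 0 (v(P) = 0*(-3) = 0)
-54*v(-3)*37 = -54*0*37 = 0*37 = 0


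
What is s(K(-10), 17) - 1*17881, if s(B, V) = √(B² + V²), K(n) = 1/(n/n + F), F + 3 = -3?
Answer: -17881 + √7226/5 ≈ -17864.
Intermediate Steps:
F = -6 (F = -3 - 3 = -6)
K(n) = -⅕ (K(n) = 1/(n/n - 6) = 1/(1 - 6) = 1/(-5) = -⅕)
s(K(-10), 17) - 1*17881 = √((-⅕)² + 17²) - 1*17881 = √(1/25 + 289) - 17881 = √(7226/25) - 17881 = √7226/5 - 17881 = -17881 + √7226/5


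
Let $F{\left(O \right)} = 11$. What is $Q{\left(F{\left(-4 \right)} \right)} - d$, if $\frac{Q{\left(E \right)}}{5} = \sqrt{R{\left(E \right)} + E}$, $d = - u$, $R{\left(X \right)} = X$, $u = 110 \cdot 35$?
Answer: $3850 + 5 \sqrt{22} \approx 3873.5$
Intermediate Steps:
$u = 3850$
$d = -3850$ ($d = \left(-1\right) 3850 = -3850$)
$Q{\left(E \right)} = 5 \sqrt{2} \sqrt{E}$ ($Q{\left(E \right)} = 5 \sqrt{E + E} = 5 \sqrt{2 E} = 5 \sqrt{2} \sqrt{E}$)
$Q{\left(F{\left(-4 \right)} \right)} - d = 5 \sqrt{2} \sqrt{11} - -3850 = 5 \sqrt{22} + 3850 = 3850 + 5 \sqrt{22}$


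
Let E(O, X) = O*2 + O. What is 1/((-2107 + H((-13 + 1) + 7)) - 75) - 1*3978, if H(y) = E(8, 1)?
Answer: -8584525/2158 ≈ -3978.0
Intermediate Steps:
E(O, X) = 3*O (E(O, X) = 2*O + O = 3*O)
H(y) = 24 (H(y) = 3*8 = 24)
1/((-2107 + H((-13 + 1) + 7)) - 75) - 1*3978 = 1/((-2107 + 24) - 75) - 1*3978 = 1/(-2083 - 75) - 3978 = 1/(-2158) - 3978 = -1/2158 - 3978 = -8584525/2158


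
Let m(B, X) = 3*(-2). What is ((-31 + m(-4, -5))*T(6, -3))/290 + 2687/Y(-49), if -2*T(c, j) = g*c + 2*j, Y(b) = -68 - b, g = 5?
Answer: -385397/2755 ≈ -139.89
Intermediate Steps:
T(c, j) = -j - 5*c/2 (T(c, j) = -(5*c + 2*j)/2 = -(2*j + 5*c)/2 = -j - 5*c/2)
m(B, X) = -6
((-31 + m(-4, -5))*T(6, -3))/290 + 2687/Y(-49) = ((-31 - 6)*(-1*(-3) - 5/2*6))/290 + 2687/(-68 - 1*(-49)) = -37*(3 - 15)*(1/290) + 2687/(-68 + 49) = -37*(-12)*(1/290) + 2687/(-19) = 444*(1/290) + 2687*(-1/19) = 222/145 - 2687/19 = -385397/2755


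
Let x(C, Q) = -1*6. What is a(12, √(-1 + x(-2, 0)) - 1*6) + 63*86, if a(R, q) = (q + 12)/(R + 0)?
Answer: 10837/2 + I*√7/12 ≈ 5418.5 + 0.22048*I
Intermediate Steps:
x(C, Q) = -6
a(R, q) = (12 + q)/R
a(12, √(-1 + x(-2, 0)) - 1*6) + 63*86 = (12 + (√(-1 - 6) - 1*6))/12 + 63*86 = (12 + (√(-7) - 6))/12 + 5418 = (12 + (I*√7 - 6))/12 + 5418 = (12 + (-6 + I*√7))/12 + 5418 = (6 + I*√7)/12 + 5418 = (½ + I*√7/12) + 5418 = 10837/2 + I*√7/12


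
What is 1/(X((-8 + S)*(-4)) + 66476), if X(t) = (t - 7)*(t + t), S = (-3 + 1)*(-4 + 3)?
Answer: 1/67292 ≈ 1.4861e-5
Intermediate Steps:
S = 2 (S = -2*(-1) = 2)
X(t) = 2*t*(-7 + t) (X(t) = (-7 + t)*(2*t) = 2*t*(-7 + t))
1/(X((-8 + S)*(-4)) + 66476) = 1/(2*((-8 + 2)*(-4))*(-7 + (-8 + 2)*(-4)) + 66476) = 1/(2*(-6*(-4))*(-7 - 6*(-4)) + 66476) = 1/(2*24*(-7 + 24) + 66476) = 1/(2*24*17 + 66476) = 1/(816 + 66476) = 1/67292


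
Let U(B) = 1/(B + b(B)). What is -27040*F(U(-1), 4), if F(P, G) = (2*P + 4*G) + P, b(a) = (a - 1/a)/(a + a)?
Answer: -351520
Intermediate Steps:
b(a) = (a - 1/a)/(2*a) (b(a) = (a - 1/a)/((2*a)) = (a - 1/a)*(1/(2*a)) = (a - 1/a)/(2*a))
U(B) = 1/(B + (-1 + B²)/(2*B²))
F(P, G) = 3*P + 4*G
-27040*F(U(-1), 4) = -27040*(3*(2*(-1)²/(-1 + (-1)² + 2*(-1)³)) + 4*4) = -27040*(3*(2*1/(-1 + 1 + 2*(-1))) + 16) = -27040*(3*(2*1/(-1 + 1 - 2)) + 16) = -27040*(3*(2*1/(-2)) + 16) = -27040*(3*(2*1*(-½)) + 16) = -27040*(3*(-1) + 16) = -27040*(-3 + 16) = -27040*13 = -351520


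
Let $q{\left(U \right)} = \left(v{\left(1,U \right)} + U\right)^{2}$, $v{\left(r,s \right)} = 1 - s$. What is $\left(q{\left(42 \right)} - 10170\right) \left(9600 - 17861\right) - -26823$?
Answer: $84032932$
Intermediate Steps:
$q{\left(U \right)} = 1$ ($q{\left(U \right)} = \left(\left(1 - U\right) + U\right)^{2} = 1^{2} = 1$)
$\left(q{\left(42 \right)} - 10170\right) \left(9600 - 17861\right) - -26823 = \left(1 - 10170\right) \left(9600 - 17861\right) - -26823 = \left(-10169\right) \left(-8261\right) + 26823 = 84006109 + 26823 = 84032932$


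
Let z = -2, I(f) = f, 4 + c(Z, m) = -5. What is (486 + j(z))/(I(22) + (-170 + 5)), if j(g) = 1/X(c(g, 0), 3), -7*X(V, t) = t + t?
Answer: -2909/858 ≈ -3.3904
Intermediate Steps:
c(Z, m) = -9 (c(Z, m) = -4 - 5 = -9)
X(V, t) = -2*t/7 (X(V, t) = -(t + t)/7 = -2*t/7)
j(g) = -7/6 (j(g) = 1/(-2/7*3) = 1/(-6/7) = -7/6)
(486 + j(z))/(I(22) + (-170 + 5)) = (486 - 7/6)/(22 + (-170 + 5)) = 2909/(6*(22 - 165)) = (2909/6)/(-143) = (2909/6)*(-1/143) = -2909/858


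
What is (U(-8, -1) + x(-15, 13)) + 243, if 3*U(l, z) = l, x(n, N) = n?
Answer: 676/3 ≈ 225.33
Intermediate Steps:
U(l, z) = l/3
(U(-8, -1) + x(-15, 13)) + 243 = ((⅓)*(-8) - 15) + 243 = (-8/3 - 15) + 243 = -53/3 + 243 = 676/3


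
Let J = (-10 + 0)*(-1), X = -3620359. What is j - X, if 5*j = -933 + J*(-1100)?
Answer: 18089862/5 ≈ 3.6180e+6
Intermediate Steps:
J = 10 (J = -10*(-1) = 10)
j = -11933/5 (j = (-933 + 10*(-1100))/5 = (-933 - 11000)/5 = (⅕)*(-11933) = -11933/5 ≈ -2386.6)
j - X = -11933/5 - 1*(-3620359) = -11933/5 + 3620359 = 18089862/5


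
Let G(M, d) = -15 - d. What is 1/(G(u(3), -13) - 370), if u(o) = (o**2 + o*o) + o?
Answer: -1/372 ≈ -0.0026882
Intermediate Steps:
u(o) = o + 2*o**2 (u(o) = (o**2 + o**2) + o = 2*o**2 + o = o + 2*o**2)
1/(G(u(3), -13) - 370) = 1/((-15 - 1*(-13)) - 370) = 1/((-15 + 13) - 370) = 1/(-2 - 370) = 1/(-372) = -1/372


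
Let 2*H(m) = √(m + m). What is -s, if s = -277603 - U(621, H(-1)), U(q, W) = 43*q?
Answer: 304306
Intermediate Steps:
H(m) = √2*√m/2 (H(m) = √(m + m)/2 = √(2*m)/2 = (√2*√m)/2 = √2*√m/2)
s = -304306 (s = -277603 - 43*621 = -277603 - 1*26703 = -277603 - 26703 = -304306)
-s = -1*(-304306) = 304306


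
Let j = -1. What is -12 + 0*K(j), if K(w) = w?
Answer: -12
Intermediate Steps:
-12 + 0*K(j) = -12 + 0*(-1) = -12 + 0 = -12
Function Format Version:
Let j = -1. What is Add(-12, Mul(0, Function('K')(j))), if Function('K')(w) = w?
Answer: -12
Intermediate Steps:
Add(-12, Mul(0, Function('K')(j))) = Add(-12, Mul(0, -1)) = Add(-12, 0) = -12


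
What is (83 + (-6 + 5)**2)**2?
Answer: 7056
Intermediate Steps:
(83 + (-6 + 5)**2)**2 = (83 + (-1)**2)**2 = (83 + 1)**2 = 84**2 = 7056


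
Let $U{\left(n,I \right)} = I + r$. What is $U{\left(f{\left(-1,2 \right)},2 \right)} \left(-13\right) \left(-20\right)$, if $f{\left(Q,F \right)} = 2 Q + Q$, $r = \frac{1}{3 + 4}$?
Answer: $\frac{3900}{7} \approx 557.14$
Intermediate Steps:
$r = \frac{1}{7} \approx 0.14286$
$f{\left(Q,F \right)} = 3 Q$
$U{\left(n,I \right)} = \frac{1}{7} + I$ ($U{\left(n,I \right)} = I + \frac{1}{7} = \frac{1}{7} + I$)
$U{\left(f{\left(-1,2 \right)},2 \right)} \left(-13\right) \left(-20\right) = \left(\frac{1}{7} + 2\right) \left(-13\right) \left(-20\right) = \frac{15}{7} \left(-13\right) \left(-20\right) = \left(- \frac{195}{7}\right) \left(-20\right) = \frac{3900}{7}$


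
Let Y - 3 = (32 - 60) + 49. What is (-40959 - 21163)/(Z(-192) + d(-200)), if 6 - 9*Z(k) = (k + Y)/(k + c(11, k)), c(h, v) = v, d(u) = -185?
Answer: 8945568/26551 ≈ 336.92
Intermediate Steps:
Y = 24 (Y = 3 + ((32 - 60) + 49) = 3 + (-28 + 49) = 3 + 21 = 24)
Z(k) = ⅔ - (24 + k)/(18*k) (Z(k) = ⅔ - (k + 24)/(9*(k + k)) = ⅔ - (24 + k)/(9*(2*k)) = ⅔ - (24 + k)*1/(2*k)/9 = ⅔ - (24 + k)/(18*k))
(-40959 - 21163)/(Z(-192) + d(-200)) = (-40959 - 21163)/((1/18)*(-24 + 11*(-192))/(-192) - 185) = -62122/((1/18)*(-1/192)*(-24 - 2112) - 185) = -62122/((1/18)*(-1/192)*(-2136) - 185) = -62122/(89/144 - 185) = -62122/(-26551/144) = -62122*(-144/26551) = 8945568/26551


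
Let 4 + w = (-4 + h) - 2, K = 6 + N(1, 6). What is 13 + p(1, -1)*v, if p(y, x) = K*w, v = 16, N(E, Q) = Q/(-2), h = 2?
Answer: -371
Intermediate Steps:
N(E, Q) = -Q/2 (N(E, Q) = Q*(-½) = -Q/2)
K = 3 (K = 6 - ½*6 = 6 - 3 = 3)
w = -8 (w = -4 + ((-4 + 2) - 2) = -4 + (-2 - 2) = -4 - 4 = -8)
p(y, x) = -24 (p(y, x) = 3*(-8) = -24)
13 + p(1, -1)*v = 13 - 24*16 = 13 - 384 = -371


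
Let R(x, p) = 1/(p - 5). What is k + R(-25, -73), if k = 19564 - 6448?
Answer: 1023047/78 ≈ 13116.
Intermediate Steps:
R(x, p) = 1/(-5 + p)
k = 13116
k + R(-25, -73) = 13116 + 1/(-5 - 73) = 13116 + 1/(-78) = 13116 - 1/78 = 1023047/78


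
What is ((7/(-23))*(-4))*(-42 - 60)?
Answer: -2856/23 ≈ -124.17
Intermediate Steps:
((7/(-23))*(-4))*(-42 - 60) = ((7*(-1/23))*(-4))*(-102) = -7/23*(-4)*(-102) = (28/23)*(-102) = -2856/23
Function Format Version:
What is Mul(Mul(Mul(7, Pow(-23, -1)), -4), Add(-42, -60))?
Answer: Rational(-2856, 23) ≈ -124.17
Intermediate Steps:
Mul(Mul(Mul(7, Pow(-23, -1)), -4), Add(-42, -60)) = Mul(Mul(Mul(7, Rational(-1, 23)), -4), -102) = Mul(Mul(Rational(-7, 23), -4), -102) = Mul(Rational(28, 23), -102) = Rational(-2856, 23)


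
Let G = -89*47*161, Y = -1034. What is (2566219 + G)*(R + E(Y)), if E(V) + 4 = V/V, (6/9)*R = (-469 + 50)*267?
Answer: -317628116250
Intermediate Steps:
R = -335619/2 (R = 3*((-469 + 50)*267)/2 = 3*(-419*267)/2 = (3/2)*(-111873) = -335619/2 ≈ -1.6781e+5)
G = -673463 (G = -4183*161 = -673463)
E(V) = -3 (E(V) = -4 + V/V = -4 + 1 = -3)
(2566219 + G)*(R + E(Y)) = (2566219 - 673463)*(-335619/2 - 3) = 1892756*(-335625/2) = -317628116250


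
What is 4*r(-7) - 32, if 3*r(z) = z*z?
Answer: 100/3 ≈ 33.333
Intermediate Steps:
r(z) = z²/3 (r(z) = (z*z)/3 = z²/3)
4*r(-7) - 32 = 4*((⅓)*(-7)²) - 32 = 4*((⅓)*49) - 32 = 4*(49/3) - 32 = 196/3 - 32 = 100/3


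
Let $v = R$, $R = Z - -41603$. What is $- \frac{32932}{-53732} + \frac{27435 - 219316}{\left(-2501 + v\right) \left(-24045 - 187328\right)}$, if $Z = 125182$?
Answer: $\frac{285895165043629}{466463637552556} \approx 0.6129$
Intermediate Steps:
$R = 166785$ ($R = 125182 - -41603 = 125182 + 41603 = 166785$)
$v = 166785$
$- \frac{32932}{-53732} + \frac{27435 - 219316}{\left(-2501 + v\right) \left(-24045 - 187328\right)} = - \frac{32932}{-53732} + \frac{27435 - 219316}{\left(-2501 + 166785\right) \left(-24045 - 187328\right)} = \left(-32932\right) \left(- \frac{1}{53732}\right) - \frac{191881}{164284 \left(-211373\right)} = \frac{8233}{13433} - \frac{191881}{-34725201932} = \frac{8233}{13433} - - \frac{191881}{34725201932} = \frac{8233}{13433} + \frac{191881}{34725201932} = \frac{285895165043629}{466463637552556}$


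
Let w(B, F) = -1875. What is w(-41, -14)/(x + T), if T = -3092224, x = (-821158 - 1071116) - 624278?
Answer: 625/1869592 ≈ 0.00033430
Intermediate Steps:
x = -2516552 (x = -1892274 - 624278 = -2516552)
w(-41, -14)/(x + T) = -1875/(-2516552 - 3092224) = -1875/(-5608776) = -1875*(-1/5608776) = 625/1869592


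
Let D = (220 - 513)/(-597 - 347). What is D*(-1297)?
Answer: -380021/944 ≈ -402.56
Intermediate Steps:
D = 293/944 (D = -293/(-944) = -293*(-1/944) = 293/944 ≈ 0.31038)
D*(-1297) = (293/944)*(-1297) = -380021/944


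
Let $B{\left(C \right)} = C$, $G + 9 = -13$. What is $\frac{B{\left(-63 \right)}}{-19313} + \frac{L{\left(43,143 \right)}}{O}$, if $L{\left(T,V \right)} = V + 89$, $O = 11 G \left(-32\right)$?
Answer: $\frac{88723}{2670712} \approx 0.033221$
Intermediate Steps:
$G = -22$ ($G = -9 - 13 = -22$)
$O = 7744$ ($O = 11 \left(-22\right) \left(-32\right) = \left(-242\right) \left(-32\right) = 7744$)
$L{\left(T,V \right)} = 89 + V$
$\frac{B{\left(-63 \right)}}{-19313} + \frac{L{\left(43,143 \right)}}{O} = - \frac{63}{-19313} + \frac{89 + 143}{7744} = \left(-63\right) \left(- \frac{1}{19313}\right) + 232 \cdot \frac{1}{7744} = \frac{9}{2759} + \frac{29}{968} = \frac{88723}{2670712}$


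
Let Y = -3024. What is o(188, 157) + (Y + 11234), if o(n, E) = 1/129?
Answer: 1059091/129 ≈ 8210.0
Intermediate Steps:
o(n, E) = 1/129
o(188, 157) + (Y + 11234) = 1/129 + (-3024 + 11234) = 1/129 + 8210 = 1059091/129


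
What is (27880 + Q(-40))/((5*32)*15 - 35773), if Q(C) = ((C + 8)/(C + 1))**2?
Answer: -42406504/50760333 ≈ -0.83543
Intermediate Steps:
Q(C) = (8 + C)**2/(1 + C)**2 (Q(C) = ((8 + C)/(1 + C))**2 = (8 + C)**2/(1 + C)**2)
(27880 + Q(-40))/((5*32)*15 - 35773) = (27880 + (8 - 40)**2/(1 - 40)**2)/((5*32)*15 - 35773) = (27880 + (-32)**2/(-39)**2)/(160*15 - 35773) = (27880 + (1/1521)*1024)/(2400 - 35773) = (27880 + 1024/1521)/(-33373) = (42406504/1521)*(-1/33373) = -42406504/50760333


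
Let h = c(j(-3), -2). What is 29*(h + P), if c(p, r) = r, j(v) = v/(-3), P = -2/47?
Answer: -2784/47 ≈ -59.234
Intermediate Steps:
P = -2/47 (P = -2*1/47 = -2/47 ≈ -0.042553)
j(v) = -v/3 (j(v) = v*(-1/3) = -v/3)
h = -2
29*(h + P) = 29*(-2 - 2/47) = 29*(-96/47) = -2784/47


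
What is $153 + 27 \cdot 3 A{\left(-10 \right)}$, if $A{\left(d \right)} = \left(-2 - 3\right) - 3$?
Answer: $-495$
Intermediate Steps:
$A{\left(d \right)} = -8$ ($A{\left(d \right)} = -5 - 3 = -8$)
$153 + 27 \cdot 3 A{\left(-10 \right)} = 153 + 27 \cdot 3 \left(-8\right) = 153 + 81 \left(-8\right) = 153 - 648 = -495$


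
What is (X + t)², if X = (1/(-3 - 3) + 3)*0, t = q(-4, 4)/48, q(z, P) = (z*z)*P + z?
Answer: 25/16 ≈ 1.5625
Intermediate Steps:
q(z, P) = z + P*z² (q(z, P) = z²*P + z = P*z² + z = z + P*z²)
t = 5/4 (t = -4*(1 + 4*(-4))/48 = -4*(1 - 16)*(1/48) = -4*(-15)*(1/48) = 60*(1/48) = 5/4 ≈ 1.2500)
X = 0 (X = (1/(-6) + 3)*0 = (-⅙ + 3)*0 = (17/6)*0 = 0)
(X + t)² = (0 + 5/4)² = (5/4)² = 25/16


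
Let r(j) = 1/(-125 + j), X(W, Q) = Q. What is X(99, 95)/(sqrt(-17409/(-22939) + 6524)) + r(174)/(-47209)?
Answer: -1/2313241 + 19*sqrt(70067617895)/4276327 ≈ 1.1761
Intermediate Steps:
X(99, 95)/(sqrt(-17409/(-22939) + 6524)) + r(174)/(-47209) = 95/(sqrt(-17409/(-22939) + 6524)) + 1/((-125 + 174)*(-47209)) = 95/(sqrt(-17409*(-1/22939) + 6524)) - 1/47209/49 = 95/(sqrt(2487/3277 + 6524)) + (1/49)*(-1/47209) = 95/(sqrt(21381635/3277)) - 1/2313241 = 95/((sqrt(70067617895)/3277)) - 1/2313241 = 95*(sqrt(70067617895)/21381635) - 1/2313241 = 19*sqrt(70067617895)/4276327 - 1/2313241 = -1/2313241 + 19*sqrt(70067617895)/4276327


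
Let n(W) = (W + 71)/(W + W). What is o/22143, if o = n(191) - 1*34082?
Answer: -6509531/4229313 ≈ -1.5391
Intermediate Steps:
n(W) = (71 + W)/(2*W) (n(W) = (71 + W)/((2*W)) = (71 + W)*(1/(2*W)) = (71 + W)/(2*W))
o = -6509531/191 (o = (½)*(71 + 191)/191 - 1*34082 = (½)*(1/191)*262 - 34082 = 131/191 - 34082 = -6509531/191 ≈ -34081.)
o/22143 = -6509531/191/22143 = -6509531/191*1/22143 = -6509531/4229313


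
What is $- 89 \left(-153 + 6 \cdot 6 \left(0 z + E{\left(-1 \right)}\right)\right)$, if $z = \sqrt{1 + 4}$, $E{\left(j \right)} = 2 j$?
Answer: $20025$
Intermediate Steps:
$z = \sqrt{5} \approx 2.2361$
$- 89 \left(-153 + 6 \cdot 6 \left(0 z + E{\left(-1 \right)}\right)\right) = - 89 \left(-153 + 6 \cdot 6 \left(0 \sqrt{5} + 2 \left(-1\right)\right)\right) = - 89 \left(-153 + 36 \left(0 - 2\right)\right) = - 89 \left(-153 + 36 \left(-2\right)\right) = - 89 \left(-153 - 72\right) = \left(-89\right) \left(-225\right) = 20025$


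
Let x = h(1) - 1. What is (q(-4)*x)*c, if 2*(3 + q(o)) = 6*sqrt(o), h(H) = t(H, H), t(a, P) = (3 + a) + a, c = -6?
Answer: 72 - 144*I ≈ 72.0 - 144.0*I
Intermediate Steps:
t(a, P) = 3 + 2*a
h(H) = 3 + 2*H
x = 4 (x = (3 + 2*1) - 1 = (3 + 2) - 1 = 5 - 1 = 4)
q(o) = -3 + 3*sqrt(o) (q(o) = -3 + (6*sqrt(o))/2 = -3 + 3*sqrt(o))
(q(-4)*x)*c = ((-3 + 3*sqrt(-4))*4)*(-6) = ((-3 + 3*(2*I))*4)*(-6) = ((-3 + 6*I)*4)*(-6) = (-12 + 24*I)*(-6) = 72 - 144*I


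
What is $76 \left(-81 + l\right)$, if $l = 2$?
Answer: $-6004$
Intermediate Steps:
$76 \left(-81 + l\right) = 76 \left(-81 + 2\right) = 76 \left(-79\right) = -6004$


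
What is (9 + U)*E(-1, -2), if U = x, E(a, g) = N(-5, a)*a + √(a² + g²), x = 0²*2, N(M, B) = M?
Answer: 45 + 9*√5 ≈ 65.125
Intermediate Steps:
x = 0 (x = 0*2 = 0)
E(a, g) = √(a² + g²) - 5*a (E(a, g) = -5*a + √(a² + g²) = √(a² + g²) - 5*a)
U = 0
(9 + U)*E(-1, -2) = (9 + 0)*(√((-1)² + (-2)²) - 5*(-1)) = 9*(√(1 + 4) + 5) = 9*(√5 + 5) = 9*(5 + √5) = 45 + 9*√5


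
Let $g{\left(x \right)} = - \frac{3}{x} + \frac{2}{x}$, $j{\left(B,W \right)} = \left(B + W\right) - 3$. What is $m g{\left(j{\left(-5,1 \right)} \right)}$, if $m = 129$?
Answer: $\frac{129}{7} \approx 18.429$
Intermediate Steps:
$j{\left(B,W \right)} = -3 + B + W$
$g{\left(x \right)} = - \frac{1}{x}$
$m g{\left(j{\left(-5,1 \right)} \right)} = 129 \left(- \frac{1}{-3 - 5 + 1}\right) = 129 \left(- \frac{1}{-7}\right) = 129 \left(\left(-1\right) \left(- \frac{1}{7}\right)\right) = 129 \cdot \frac{1}{7} = \frac{129}{7}$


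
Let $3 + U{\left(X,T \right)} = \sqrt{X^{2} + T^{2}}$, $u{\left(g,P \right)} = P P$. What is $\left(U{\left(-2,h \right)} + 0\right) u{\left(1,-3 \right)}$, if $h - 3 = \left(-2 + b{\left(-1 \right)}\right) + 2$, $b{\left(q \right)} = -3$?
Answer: $-9$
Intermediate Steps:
$u{\left(g,P \right)} = P^{2}$
$h = 0$ ($h = 3 + \left(\left(-2 - 3\right) + 2\right) = 3 + \left(-5 + 2\right) = 3 - 3 = 0$)
$U{\left(X,T \right)} = -3 + \sqrt{T^{2} + X^{2}}$ ($U{\left(X,T \right)} = -3 + \sqrt{X^{2} + T^{2}} = -3 + \sqrt{T^{2} + X^{2}}$)
$\left(U{\left(-2,h \right)} + 0\right) u{\left(1,-3 \right)} = \left(\left(-3 + \sqrt{0^{2} + \left(-2\right)^{2}}\right) + 0\right) \left(-3\right)^{2} = \left(\left(-3 + \sqrt{0 + 4}\right) + 0\right) 9 = \left(\left(-3 + \sqrt{4}\right) + 0\right) 9 = \left(\left(-3 + 2\right) + 0\right) 9 = \left(-1 + 0\right) 9 = \left(-1\right) 9 = -9$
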